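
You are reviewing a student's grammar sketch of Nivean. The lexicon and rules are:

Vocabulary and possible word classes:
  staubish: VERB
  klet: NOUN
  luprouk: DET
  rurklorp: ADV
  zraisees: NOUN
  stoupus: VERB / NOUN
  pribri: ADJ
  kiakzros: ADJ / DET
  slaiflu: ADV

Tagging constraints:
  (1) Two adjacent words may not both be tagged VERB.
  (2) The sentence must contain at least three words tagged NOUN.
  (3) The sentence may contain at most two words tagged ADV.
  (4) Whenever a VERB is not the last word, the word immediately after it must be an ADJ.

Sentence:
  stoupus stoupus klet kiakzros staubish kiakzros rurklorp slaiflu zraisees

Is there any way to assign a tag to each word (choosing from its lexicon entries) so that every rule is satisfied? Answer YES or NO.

YES

Candidates per position — 1:stoupus {VERB,NOUN}; 2:stoupus {VERB,NOUN}; 3:klet {NOUN}; 4:kiakzros {ADJ,DET}; 5:staubish {VERB}; 6:kiakzros {ADJ,DET}; 7:rurklorp {ADV}; 8:slaiflu {ADV}; 9:zraisees {NOUN}.
One satisfying assignment: NOUN NOUN NOUN DET VERB ADJ ADV ADV NOUN.
Checking: rule 1 holds; rule 2 holds; rule 3 holds; rule 4 holds.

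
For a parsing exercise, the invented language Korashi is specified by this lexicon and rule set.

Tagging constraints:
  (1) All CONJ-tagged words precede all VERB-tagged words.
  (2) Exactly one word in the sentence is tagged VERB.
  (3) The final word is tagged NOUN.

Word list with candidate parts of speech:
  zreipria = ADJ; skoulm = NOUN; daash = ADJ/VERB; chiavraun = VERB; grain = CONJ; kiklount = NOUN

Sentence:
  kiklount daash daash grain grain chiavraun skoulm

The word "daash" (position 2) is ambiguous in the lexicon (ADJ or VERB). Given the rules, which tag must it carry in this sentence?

Candidates per position — 1:kiklount {NOUN}; 2:daash {ADJ,VERB}; 3:daash {ADJ,VERB}; 4:grain {CONJ}; 5:grain {CONJ}; 6:chiavraun {VERB}; 7:skoulm {NOUN}.
Position 2: tagging it VERB would leave rule 1 unsatisfiable, so it must be ADJ.
Position 3: tagging it VERB would leave rule 1 unsatisfiable, so it must be ADJ.
So the tagging must be: NOUN ADJ ADJ CONJ CONJ VERB NOUN.
Verifying each rule — rule 1 holds; rule 2 holds; rule 3 holds.

ADJ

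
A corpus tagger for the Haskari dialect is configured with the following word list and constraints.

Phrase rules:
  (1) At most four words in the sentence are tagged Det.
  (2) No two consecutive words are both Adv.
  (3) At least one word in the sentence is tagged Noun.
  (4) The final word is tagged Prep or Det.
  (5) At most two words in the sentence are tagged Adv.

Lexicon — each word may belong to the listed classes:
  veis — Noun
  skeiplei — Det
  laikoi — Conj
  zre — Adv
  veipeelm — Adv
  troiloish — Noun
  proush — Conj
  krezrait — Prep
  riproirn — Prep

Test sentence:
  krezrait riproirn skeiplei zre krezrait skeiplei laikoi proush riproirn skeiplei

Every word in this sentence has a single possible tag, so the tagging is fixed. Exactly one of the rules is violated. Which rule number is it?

Fixed tagging: Prep Prep Det Adv Prep Det Conj Conj Prep Det.
Rule check: R1 ok, R2 ok, R3 fails, R4 ok, R5 ok.
Only rule 3 fails.

3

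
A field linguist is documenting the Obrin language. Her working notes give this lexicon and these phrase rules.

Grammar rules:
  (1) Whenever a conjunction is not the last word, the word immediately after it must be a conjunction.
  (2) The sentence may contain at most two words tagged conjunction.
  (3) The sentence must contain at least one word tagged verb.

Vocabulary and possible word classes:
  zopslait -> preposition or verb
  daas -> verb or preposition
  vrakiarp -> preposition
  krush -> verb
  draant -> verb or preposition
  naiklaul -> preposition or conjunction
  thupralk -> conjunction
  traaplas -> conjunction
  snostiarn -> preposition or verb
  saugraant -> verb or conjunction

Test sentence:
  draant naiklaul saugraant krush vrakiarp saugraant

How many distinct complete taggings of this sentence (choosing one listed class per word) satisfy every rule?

Candidates per position — 1:draant {verb,preposition}; 2:naiklaul {preposition,conjunction}; 3:saugraant {verb,conjunction}; 4:krush {verb}; 5:vrakiarp {preposition}; 6:saugraant {verb,conjunction}.
There are 16 candidate sequences in total.
The sequences that satisfy every rule: verb preposition verb verb preposition verb; verb preposition verb verb preposition conjunction; preposition preposition verb verb preposition verb; preposition preposition verb verb preposition conjunction.
Count = 4.

4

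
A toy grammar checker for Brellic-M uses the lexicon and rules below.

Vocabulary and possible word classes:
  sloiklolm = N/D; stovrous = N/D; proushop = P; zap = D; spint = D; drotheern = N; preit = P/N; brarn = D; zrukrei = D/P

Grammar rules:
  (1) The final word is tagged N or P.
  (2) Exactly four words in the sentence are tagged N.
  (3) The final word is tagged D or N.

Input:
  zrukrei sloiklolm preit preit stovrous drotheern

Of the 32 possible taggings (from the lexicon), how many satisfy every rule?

Candidates per position — 1:zrukrei {D,P}; 2:sloiklolm {N,D}; 3:preit {P,N}; 4:preit {P,N}; 5:stovrous {N,D}; 6:drotheern {N}.
There are 32 candidate sequences in total.
Checking each against the rules leaves 8 sequences.
Count = 8.

8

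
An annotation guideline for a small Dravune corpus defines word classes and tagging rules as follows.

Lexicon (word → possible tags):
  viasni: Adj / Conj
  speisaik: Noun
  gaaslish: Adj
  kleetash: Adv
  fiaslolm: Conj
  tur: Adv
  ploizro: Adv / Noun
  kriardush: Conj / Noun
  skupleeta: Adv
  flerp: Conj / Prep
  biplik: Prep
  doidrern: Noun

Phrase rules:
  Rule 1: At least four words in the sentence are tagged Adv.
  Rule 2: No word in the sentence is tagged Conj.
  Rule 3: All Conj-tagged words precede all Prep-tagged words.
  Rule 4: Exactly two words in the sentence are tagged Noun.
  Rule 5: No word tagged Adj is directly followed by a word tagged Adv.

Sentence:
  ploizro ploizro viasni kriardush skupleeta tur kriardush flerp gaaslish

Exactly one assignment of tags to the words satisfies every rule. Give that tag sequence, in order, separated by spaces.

Candidates per position — 1:ploizro {Adv,Noun}; 2:ploizro {Adv,Noun}; 3:viasni {Adj,Conj}; 4:kriardush {Conj,Noun}; 5:skupleeta {Adv}; 6:tur {Adv}; 7:kriardush {Conj,Noun}; 8:flerp {Conj,Prep}; 9:gaaslish {Adj}.
At position 1, choosing Noun makes rule 1 impossible to satisfy; hence Adv.
At position 2, choosing Noun makes rule 1 impossible to satisfy; hence Adv.
At position 3, choosing Conj makes rule 2 impossible to satisfy; hence Adj.
At position 4, choosing Conj makes rule 2 impossible to satisfy; hence Noun.
At position 7, choosing Conj makes rule 2 impossible to satisfy; hence Noun.
At position 8, choosing Conj makes rule 2 impossible to satisfy; hence Prep.
The unique satisfying tagging is: Adv Adv Adj Noun Adv Adv Noun Prep Adj.
Checking: rule 1 ok; rule 2 ok; rule 3 ok; rule 4 ok; rule 5 ok.

Adv Adv Adj Noun Adv Adv Noun Prep Adj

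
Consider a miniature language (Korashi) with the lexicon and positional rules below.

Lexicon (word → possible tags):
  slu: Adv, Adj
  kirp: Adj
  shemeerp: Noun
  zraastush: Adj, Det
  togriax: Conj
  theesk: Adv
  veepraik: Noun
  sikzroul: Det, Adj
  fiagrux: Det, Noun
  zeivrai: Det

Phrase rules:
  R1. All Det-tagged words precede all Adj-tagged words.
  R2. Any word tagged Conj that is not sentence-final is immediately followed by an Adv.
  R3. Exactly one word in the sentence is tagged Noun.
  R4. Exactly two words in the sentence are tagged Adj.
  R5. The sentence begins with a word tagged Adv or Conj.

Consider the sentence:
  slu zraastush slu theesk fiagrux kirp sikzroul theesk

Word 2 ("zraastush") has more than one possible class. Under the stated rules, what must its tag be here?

Det

Candidates per position — 1:slu {Adv,Adj}; 2:zraastush {Adj,Det}; 3:slu {Adv,Adj}; 4:theesk {Adv}; 5:fiagrux {Det,Noun}; 6:kirp {Adj}; 7:sikzroul {Det,Adj}; 8:theesk {Adv}.
Word 1 cannot be Adj — rule 5 would then fail for every completion. It is Adv.
Word 5 cannot be Det — rule 3 would then fail for every completion. It is Noun.
Word 7 cannot be Det — rule 1 would then fail for every completion. It is Adj.
Word 2 cannot be Adj — rule 4 would then fail for every completion. It is Det.
Word 3 cannot be Adj — rule 4 would then fail for every completion. It is Adv.
That leaves exactly one tagging: Adv Det Adv Adv Noun Adj Adj Adv.
Checking: rule 1 ok; rule 2 ok; rule 3 ok; rule 4 ok; rule 5 ok.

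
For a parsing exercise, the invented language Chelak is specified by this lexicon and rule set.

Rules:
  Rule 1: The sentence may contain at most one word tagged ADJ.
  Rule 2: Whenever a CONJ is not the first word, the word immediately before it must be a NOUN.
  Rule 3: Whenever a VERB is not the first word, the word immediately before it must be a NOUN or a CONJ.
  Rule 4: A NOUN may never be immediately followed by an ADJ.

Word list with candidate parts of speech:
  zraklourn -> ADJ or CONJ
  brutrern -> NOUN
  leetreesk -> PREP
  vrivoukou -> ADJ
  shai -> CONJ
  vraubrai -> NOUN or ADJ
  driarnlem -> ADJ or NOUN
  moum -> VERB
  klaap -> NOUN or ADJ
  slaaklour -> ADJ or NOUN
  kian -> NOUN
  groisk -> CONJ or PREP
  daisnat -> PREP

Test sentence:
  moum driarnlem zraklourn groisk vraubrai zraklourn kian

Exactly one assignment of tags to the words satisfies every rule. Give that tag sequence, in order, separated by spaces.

Candidates per position — 1:moum {VERB}; 2:driarnlem {ADJ,NOUN}; 3:zraklourn {ADJ,CONJ}; 4:groisk {CONJ,PREP}; 5:vraubrai {NOUN,ADJ}; 6:zraklourn {ADJ,CONJ}; 7:kian {NOUN}.
Position 4: tagging it CONJ would leave rule 2 unsatisfiable, so it must be PREP.
The remaining ambiguous positions (2, 3, 5, 6) are resolved jointly — only one combination satisfies every rule.
That leaves exactly one tagging: VERB NOUN CONJ PREP NOUN CONJ NOUN.
Check: rule 1 ✓; rule 2 ✓; rule 3 ✓; rule 4 ✓.

VERB NOUN CONJ PREP NOUN CONJ NOUN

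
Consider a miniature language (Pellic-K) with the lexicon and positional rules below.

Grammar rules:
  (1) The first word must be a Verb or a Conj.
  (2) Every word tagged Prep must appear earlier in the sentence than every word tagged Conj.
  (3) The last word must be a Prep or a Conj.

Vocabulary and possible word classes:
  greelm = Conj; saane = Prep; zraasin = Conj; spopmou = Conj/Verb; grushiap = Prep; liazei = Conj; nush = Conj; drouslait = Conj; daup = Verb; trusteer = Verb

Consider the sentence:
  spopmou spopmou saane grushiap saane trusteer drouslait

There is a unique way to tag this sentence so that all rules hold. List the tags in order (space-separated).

Candidates per position — 1:spopmou {Conj,Verb}; 2:spopmou {Conj,Verb}; 3:saane {Prep}; 4:grushiap {Prep}; 5:saane {Prep}; 6:trusteer {Verb}; 7:drouslait {Conj}.
At position 1, choosing Conj makes rule 2 impossible to satisfy; hence Verb.
At position 2, choosing Conj makes rule 2 impossible to satisfy; hence Verb.
That leaves exactly one tagging: Verb Verb Prep Prep Prep Verb Conj.
Checking: rule 1 satisfied; rule 2 satisfied; rule 3 satisfied.

Verb Verb Prep Prep Prep Verb Conj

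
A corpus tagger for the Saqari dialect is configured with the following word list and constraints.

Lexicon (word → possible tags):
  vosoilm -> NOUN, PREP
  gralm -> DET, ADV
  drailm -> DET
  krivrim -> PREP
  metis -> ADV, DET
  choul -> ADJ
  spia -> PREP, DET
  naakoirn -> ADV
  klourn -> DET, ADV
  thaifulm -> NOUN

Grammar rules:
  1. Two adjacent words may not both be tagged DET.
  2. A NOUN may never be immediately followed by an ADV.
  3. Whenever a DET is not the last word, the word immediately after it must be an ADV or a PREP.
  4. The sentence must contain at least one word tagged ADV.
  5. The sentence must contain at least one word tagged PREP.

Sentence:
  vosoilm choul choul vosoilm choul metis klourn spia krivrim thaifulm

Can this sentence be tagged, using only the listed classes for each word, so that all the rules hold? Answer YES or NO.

Candidates per position — 1:vosoilm {NOUN,PREP}; 2:choul {ADJ}; 3:choul {ADJ}; 4:vosoilm {NOUN,PREP}; 5:choul {ADJ}; 6:metis {ADV,DET}; 7:klourn {DET,ADV}; 8:spia {PREP,DET}; 9:krivrim {PREP}; 10:thaifulm {NOUN}.
One satisfying assignment: NOUN ADJ ADJ PREP ADJ ADV ADV PREP PREP NOUN.
Rule-by-rule: rule 1 satisfied; rule 2 satisfied; rule 3 satisfied; rule 4 satisfied; rule 5 satisfied.

YES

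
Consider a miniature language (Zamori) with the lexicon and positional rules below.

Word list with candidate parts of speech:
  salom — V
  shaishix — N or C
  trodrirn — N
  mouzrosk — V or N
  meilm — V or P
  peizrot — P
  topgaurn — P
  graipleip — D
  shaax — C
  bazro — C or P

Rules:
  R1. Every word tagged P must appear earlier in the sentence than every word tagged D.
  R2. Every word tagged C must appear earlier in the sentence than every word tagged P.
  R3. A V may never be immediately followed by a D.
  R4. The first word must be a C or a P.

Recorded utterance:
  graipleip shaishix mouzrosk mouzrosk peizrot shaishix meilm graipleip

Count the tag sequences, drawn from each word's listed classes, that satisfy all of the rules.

0

Candidates per position — 1:graipleip {D}; 2:shaishix {N,C}; 3:mouzrosk {V,N}; 4:mouzrosk {V,N}; 5:peizrot {P}; 6:shaishix {N,C}; 7:meilm {V,P}; 8:graipleip {D}.
There are 32 candidate sequences in total.
Rule 1 cannot be satisfied by any choice of tags from the lexicon.
So there is no consistent tagging.
Count = 0.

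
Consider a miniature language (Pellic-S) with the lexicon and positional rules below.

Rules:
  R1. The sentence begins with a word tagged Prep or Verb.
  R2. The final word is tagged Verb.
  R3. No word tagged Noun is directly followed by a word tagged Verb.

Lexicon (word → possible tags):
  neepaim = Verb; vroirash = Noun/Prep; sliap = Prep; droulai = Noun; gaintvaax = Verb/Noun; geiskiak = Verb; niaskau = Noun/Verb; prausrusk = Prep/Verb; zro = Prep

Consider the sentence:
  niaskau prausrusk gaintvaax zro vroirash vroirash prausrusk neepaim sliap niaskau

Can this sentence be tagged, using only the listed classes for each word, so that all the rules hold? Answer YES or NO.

YES

Candidates per position — 1:niaskau {Noun,Verb}; 2:prausrusk {Prep,Verb}; 3:gaintvaax {Verb,Noun}; 4:zro {Prep}; 5:vroirash {Noun,Prep}; 6:vroirash {Noun,Prep}; 7:prausrusk {Prep,Verb}; 8:neepaim {Verb}; 9:sliap {Prep}; 10:niaskau {Noun,Verb}.
One satisfying assignment: Verb Verb Verb Prep Prep Prep Verb Verb Prep Verb.
Checking: rule 1 satisfied; rule 2 satisfied; rule 3 satisfied.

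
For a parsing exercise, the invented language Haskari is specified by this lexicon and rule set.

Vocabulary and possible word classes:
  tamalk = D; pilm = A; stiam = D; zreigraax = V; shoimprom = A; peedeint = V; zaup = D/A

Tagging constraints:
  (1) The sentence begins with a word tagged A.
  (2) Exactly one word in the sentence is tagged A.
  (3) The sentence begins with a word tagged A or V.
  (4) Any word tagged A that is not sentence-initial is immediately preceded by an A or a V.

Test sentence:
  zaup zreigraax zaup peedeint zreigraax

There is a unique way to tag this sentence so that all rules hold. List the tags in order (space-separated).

Candidates per position — 1:zaup {D,A}; 2:zreigraax {V}; 3:zaup {D,A}; 4:peedeint {V}; 5:zreigraax {V}.
If word 1 were D, no tagging could satisfy rule 1; so word 1 is A.
If word 3 were A, no tagging could satisfy rule 2; so word 3 is D.
The only consistent sequence is: A V D V V.
Checking: rule 1 ✓; rule 2 ✓; rule 3 ✓; rule 4 ✓.

A V D V V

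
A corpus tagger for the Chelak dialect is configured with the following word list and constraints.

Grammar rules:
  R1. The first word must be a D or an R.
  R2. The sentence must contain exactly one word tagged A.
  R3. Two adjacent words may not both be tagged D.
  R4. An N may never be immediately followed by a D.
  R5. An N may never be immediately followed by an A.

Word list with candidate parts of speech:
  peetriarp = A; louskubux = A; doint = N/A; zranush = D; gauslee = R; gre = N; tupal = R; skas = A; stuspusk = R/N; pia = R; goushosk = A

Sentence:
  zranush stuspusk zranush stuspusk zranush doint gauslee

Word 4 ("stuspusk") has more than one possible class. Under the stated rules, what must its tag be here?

R

Candidates per position — 1:zranush {D}; 2:stuspusk {R,N}; 3:zranush {D}; 4:stuspusk {R,N}; 5:zranush {D}; 6:doint {N,A}; 7:gauslee {R}.
Position 2: tagging it N would leave rule 4 unsatisfiable, so it must be R.
Position 4: tagging it N would leave rule 4 unsatisfiable, so it must be R.
Position 6: tagging it N would leave rule 2 unsatisfiable, so it must be A.
The unique satisfying tagging is: D R D R D A R.
Rule-by-rule: rule 1 satisfied; rule 2 satisfied; rule 3 satisfied; rule 4 satisfied; rule 5 satisfied.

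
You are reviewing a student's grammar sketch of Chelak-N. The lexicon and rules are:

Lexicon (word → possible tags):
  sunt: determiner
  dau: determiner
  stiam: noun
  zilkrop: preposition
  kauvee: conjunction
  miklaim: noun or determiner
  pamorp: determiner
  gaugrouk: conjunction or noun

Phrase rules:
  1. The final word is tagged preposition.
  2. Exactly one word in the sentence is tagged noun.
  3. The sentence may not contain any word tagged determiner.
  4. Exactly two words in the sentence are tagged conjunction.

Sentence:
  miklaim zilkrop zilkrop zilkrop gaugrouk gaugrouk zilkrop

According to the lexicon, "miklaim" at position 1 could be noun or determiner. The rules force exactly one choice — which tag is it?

noun

Candidates per position — 1:miklaim {noun,determiner}; 2:zilkrop {preposition}; 3:zilkrop {preposition}; 4:zilkrop {preposition}; 5:gaugrouk {conjunction,noun}; 6:gaugrouk {conjunction,noun}; 7:zilkrop {preposition}.
Word 1 cannot be determiner — rule 3 would then fail for every completion. It is noun.
Word 5 cannot be noun — rule 2 would then fail for every completion. It is conjunction.
Word 6 cannot be noun — rule 2 would then fail for every completion. It is conjunction.
That leaves exactly one tagging: noun preposition preposition preposition conjunction conjunction preposition.
Checking: rule 1 satisfied; rule 2 satisfied; rule 3 satisfied; rule 4 satisfied.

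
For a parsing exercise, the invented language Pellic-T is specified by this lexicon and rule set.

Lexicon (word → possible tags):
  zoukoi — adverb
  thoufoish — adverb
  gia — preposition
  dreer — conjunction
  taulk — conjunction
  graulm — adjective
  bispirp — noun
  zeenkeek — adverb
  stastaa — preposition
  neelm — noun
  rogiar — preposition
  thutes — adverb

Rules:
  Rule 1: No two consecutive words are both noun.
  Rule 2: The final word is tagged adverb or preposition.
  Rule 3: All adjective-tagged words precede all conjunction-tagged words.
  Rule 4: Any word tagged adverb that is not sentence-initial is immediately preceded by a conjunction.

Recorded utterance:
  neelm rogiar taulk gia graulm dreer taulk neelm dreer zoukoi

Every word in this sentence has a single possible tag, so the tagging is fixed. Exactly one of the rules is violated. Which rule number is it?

Fixed tagging: noun preposition conjunction preposition adjective conjunction conjunction noun conjunction adverb.
Checking each rule: R1 ok, R2 ok, R3 fails, R4 ok.
Only rule 3 fails.

3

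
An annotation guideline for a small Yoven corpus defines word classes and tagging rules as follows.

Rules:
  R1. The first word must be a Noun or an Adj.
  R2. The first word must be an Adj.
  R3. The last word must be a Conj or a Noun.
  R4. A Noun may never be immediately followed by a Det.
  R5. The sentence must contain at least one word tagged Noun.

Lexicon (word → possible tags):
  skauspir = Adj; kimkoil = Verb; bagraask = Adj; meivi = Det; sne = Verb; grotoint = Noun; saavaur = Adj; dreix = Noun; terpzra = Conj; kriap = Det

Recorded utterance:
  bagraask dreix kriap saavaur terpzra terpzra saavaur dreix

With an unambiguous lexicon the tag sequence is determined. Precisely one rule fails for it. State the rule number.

Fixed tagging: Adj Noun Det Adj Conj Conj Adj Noun.
Applying the rules: R1 ✓, R2 ✓, R3 ✓, R4 ✗, R5 ✓.
Only rule 4 fails.

4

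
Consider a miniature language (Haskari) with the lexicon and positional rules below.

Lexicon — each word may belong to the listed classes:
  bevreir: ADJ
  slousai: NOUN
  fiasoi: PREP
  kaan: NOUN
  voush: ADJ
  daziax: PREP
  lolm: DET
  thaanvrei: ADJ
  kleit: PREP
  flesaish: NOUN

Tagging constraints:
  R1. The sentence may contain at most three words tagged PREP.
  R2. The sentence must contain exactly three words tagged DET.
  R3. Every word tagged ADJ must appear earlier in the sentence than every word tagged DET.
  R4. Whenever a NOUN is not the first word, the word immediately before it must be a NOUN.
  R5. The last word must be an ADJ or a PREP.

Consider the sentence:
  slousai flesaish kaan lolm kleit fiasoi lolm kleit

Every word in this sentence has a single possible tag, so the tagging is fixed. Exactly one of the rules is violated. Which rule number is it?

2

Fixed tagging: NOUN NOUN NOUN DET PREP PREP DET PREP.
Applying the rules: R1 ok, R2 fails, R3 ok, R4 ok, R5 ok.
Only rule 2 fails.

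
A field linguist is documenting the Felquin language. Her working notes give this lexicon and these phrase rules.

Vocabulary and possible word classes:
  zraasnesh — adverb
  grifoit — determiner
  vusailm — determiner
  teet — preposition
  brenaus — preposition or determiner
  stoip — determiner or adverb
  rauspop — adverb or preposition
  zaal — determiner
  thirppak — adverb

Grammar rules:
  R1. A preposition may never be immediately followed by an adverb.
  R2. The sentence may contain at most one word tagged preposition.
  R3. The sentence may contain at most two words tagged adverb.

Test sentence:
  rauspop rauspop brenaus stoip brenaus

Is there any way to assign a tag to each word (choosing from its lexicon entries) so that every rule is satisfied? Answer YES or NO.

Candidates per position — 1:rauspop {adverb,preposition}; 2:rauspop {adverb,preposition}; 3:brenaus {preposition,determiner}; 4:stoip {determiner,adverb}; 5:brenaus {preposition,determiner}.
One satisfying assignment: adverb adverb determiner determiner determiner.
Rule-by-rule: rule 1 ✓; rule 2 ✓; rule 3 ✓.

YES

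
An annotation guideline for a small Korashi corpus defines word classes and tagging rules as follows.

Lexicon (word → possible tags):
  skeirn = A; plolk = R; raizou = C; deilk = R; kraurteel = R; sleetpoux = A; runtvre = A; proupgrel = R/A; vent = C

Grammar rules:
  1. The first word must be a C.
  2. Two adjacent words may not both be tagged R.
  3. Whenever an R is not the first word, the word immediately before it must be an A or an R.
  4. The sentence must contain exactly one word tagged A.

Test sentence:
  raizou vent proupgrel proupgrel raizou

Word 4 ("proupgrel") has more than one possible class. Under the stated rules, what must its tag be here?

R

Candidates per position — 1:raizou {C}; 2:vent {C}; 3:proupgrel {R,A}; 4:proupgrel {R,A}; 5:raizou {C}.
If word 3 were R, no tagging could satisfy rule 3; so word 3 is A.
If word 4 were A, no tagging could satisfy rule 4; so word 4 is R.
The only consistent sequence is: C C A R C.
Rule-by-rule: rule 1 satisfied; rule 2 satisfied; rule 3 satisfied; rule 4 satisfied.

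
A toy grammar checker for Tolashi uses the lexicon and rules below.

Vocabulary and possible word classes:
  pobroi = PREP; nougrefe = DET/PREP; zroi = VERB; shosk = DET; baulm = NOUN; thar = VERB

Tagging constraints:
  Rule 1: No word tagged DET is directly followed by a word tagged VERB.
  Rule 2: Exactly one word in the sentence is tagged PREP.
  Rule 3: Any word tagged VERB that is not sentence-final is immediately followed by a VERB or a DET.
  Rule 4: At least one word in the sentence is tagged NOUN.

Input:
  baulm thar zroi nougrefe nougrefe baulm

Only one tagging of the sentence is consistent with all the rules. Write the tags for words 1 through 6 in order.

Candidates per position — 1:baulm {NOUN}; 2:thar {VERB}; 3:zroi {VERB}; 4:nougrefe {DET,PREP}; 5:nougrefe {DET,PREP}; 6:baulm {NOUN}.
If word 4 were PREP, no tagging could satisfy rule 3; so word 4 is DET.
If word 5 were DET, no tagging could satisfy rule 2; so word 5 is PREP.
That leaves exactly one tagging: NOUN VERB VERB DET PREP NOUN.
Checking: rule 1 ok; rule 2 ok; rule 3 ok; rule 4 ok.

NOUN VERB VERB DET PREP NOUN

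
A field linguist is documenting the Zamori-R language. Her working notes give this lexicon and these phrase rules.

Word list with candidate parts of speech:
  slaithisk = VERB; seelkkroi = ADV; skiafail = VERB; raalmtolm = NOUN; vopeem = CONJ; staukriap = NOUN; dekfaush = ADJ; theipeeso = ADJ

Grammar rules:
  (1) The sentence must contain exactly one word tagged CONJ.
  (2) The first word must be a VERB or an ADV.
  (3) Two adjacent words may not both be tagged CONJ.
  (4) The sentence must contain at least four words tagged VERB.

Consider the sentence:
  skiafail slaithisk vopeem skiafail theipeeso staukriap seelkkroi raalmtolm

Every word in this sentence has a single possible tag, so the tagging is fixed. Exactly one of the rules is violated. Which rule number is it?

Fixed tagging: VERB VERB CONJ VERB ADJ NOUN ADV NOUN.
Applying the rules: R1 ✓, R2 ✓, R3 ✓, R4 ✗.
Only rule 4 fails.

4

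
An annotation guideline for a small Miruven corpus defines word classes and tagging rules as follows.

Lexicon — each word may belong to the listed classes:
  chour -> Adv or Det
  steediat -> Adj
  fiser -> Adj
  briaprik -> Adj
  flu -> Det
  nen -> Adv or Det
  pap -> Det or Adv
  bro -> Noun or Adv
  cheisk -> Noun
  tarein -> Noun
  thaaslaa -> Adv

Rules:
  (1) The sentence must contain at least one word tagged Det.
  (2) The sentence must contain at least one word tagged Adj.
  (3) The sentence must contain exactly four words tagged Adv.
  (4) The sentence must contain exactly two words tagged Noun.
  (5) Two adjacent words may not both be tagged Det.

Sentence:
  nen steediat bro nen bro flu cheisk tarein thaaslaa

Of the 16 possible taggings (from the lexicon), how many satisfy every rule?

Candidates per position — 1:nen {Adv,Det}; 2:steediat {Adj}; 3:bro {Noun,Adv}; 4:nen {Adv,Det}; 5:bro {Noun,Adv}; 6:flu {Det}; 7:cheisk {Noun}; 8:tarein {Noun}; 9:thaaslaa {Adv}.
There are 16 candidate sequences in total.
The sequences that satisfy every rule: Adv Adj Adv Det Adv Det Noun Noun Adv; Det Adj Adv Adv Adv Det Noun Noun Adv.
Count = 2.

2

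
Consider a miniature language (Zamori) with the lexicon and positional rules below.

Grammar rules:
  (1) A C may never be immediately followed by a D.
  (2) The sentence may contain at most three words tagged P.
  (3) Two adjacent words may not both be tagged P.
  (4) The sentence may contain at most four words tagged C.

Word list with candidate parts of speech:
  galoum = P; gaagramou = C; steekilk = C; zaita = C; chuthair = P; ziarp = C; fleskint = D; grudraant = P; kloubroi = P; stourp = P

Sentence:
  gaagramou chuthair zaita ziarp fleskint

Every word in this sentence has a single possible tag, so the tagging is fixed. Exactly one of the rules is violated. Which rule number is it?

Fixed tagging: C P C C D.
Applying the rules: R1 fail, R2 pass, R3 pass, R4 pass.
Only rule 1 fails.

1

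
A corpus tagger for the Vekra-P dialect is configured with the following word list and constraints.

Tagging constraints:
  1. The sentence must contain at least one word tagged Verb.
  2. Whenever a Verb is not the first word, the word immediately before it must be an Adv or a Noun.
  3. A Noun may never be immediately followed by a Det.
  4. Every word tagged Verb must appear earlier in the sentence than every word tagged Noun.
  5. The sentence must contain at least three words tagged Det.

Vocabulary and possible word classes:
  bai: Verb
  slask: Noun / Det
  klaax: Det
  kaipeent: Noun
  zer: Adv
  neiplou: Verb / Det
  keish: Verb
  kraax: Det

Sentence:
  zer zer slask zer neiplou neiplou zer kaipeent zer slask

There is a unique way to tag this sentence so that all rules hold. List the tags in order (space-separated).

Candidates per position — 1:zer {Adv}; 2:zer {Adv}; 3:slask {Noun,Det}; 4:zer {Adv}; 5:neiplou {Verb,Det}; 6:neiplou {Verb,Det}; 7:zer {Adv}; 8:kaipeent {Noun}; 9:zer {Adv}; 10:slask {Noun,Det}.
Word 6 cannot be Verb — rule 2 would then fail for every completion. It is Det.
Word 5 cannot be Det — rule 1 would then fail for every completion. It is Verb.
Word 10 cannot be Noun — rule 5 would then fail for every completion. It is Det.
Word 3 cannot be Noun — rule 4 would then fail for every completion. It is Det.
The only consistent sequence is: Adv Adv Det Adv Verb Det Adv Noun Adv Det.
Rule-by-rule: rule 1 holds; rule 2 holds; rule 3 holds; rule 4 holds; rule 5 holds.

Adv Adv Det Adv Verb Det Adv Noun Adv Det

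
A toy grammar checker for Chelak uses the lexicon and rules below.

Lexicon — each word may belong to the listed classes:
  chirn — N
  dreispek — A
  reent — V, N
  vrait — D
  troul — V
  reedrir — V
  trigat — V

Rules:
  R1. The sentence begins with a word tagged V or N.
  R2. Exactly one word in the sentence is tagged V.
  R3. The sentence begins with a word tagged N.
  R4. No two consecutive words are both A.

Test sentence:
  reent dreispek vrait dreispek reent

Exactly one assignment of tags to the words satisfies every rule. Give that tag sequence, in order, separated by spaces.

N A D A V

Candidates per position — 1:reent {V,N}; 2:dreispek {A}; 3:vrait {D}; 4:dreispek {A}; 5:reent {V,N}.
If word 1 were V, no tagging could satisfy rule 3; so word 1 is N.
If word 5 were N, no tagging could satisfy rule 2; so word 5 is V.
The only consistent sequence is: N A D A V.
Check: rule 1 holds; rule 2 holds; rule 3 holds; rule 4 holds.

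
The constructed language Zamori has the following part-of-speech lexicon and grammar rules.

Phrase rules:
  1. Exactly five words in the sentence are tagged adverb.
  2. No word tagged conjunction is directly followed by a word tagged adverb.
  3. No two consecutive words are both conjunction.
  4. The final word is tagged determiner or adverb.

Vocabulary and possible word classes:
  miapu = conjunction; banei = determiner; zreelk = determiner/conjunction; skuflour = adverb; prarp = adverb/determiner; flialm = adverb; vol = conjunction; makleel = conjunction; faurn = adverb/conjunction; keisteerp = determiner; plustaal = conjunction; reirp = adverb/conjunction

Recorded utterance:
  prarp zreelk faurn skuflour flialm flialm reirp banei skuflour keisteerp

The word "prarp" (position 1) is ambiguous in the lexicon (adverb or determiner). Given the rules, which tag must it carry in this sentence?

Candidates per position — 1:prarp {adverb,determiner}; 2:zreelk {determiner,conjunction}; 3:faurn {adverb,conjunction}; 4:skuflour {adverb}; 5:flialm {adverb}; 6:flialm {adverb}; 7:reirp {adverb,conjunction}; 8:banei {determiner}; 9:skuflour {adverb}; 10:keisteerp {determiner}.
Position 2: conjunction is ruled out by rule 2; that leaves determiner.
Position 3: conjunction is ruled out by rule 2; that leaves adverb.
Position 7: adverb is ruled out by rule 1; that leaves conjunction.
Position 1: adverb is ruled out by rule 1; that leaves determiner.
The only consistent sequence is: determiner determiner adverb adverb adverb adverb conjunction determiner adverb determiner.
Check: rule 1 satisfied; rule 2 satisfied; rule 3 satisfied; rule 4 satisfied.

determiner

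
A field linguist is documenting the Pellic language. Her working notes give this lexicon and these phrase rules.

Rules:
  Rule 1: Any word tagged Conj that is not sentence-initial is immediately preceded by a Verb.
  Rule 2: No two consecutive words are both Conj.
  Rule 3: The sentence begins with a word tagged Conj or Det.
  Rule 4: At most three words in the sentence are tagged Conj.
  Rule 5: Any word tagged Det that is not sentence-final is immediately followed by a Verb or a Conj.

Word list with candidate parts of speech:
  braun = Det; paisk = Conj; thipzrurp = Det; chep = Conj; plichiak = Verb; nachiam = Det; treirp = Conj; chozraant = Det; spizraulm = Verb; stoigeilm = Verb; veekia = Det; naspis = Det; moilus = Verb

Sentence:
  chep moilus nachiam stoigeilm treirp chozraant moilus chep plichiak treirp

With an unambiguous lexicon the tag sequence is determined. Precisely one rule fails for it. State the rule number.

Fixed tagging: Conj Verb Det Verb Conj Det Verb Conj Verb Conj.
Rule check: R1 ✓, R2 ✓, R3 ✓, R4 ✗, R5 ✓.
Only rule 4 fails.

4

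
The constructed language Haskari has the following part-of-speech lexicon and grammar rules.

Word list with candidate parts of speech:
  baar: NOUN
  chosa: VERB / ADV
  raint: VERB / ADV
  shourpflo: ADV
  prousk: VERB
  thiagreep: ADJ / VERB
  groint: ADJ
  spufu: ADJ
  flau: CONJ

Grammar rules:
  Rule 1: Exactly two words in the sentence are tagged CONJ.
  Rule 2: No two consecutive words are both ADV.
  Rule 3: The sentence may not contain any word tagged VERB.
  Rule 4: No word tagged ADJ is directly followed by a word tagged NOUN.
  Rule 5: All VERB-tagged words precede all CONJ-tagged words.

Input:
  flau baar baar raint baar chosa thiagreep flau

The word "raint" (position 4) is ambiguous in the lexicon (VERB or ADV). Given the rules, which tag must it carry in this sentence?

ADV

Candidates per position — 1:flau {CONJ}; 2:baar {NOUN}; 3:baar {NOUN}; 4:raint {VERB,ADV}; 5:baar {NOUN}; 6:chosa {VERB,ADV}; 7:thiagreep {ADJ,VERB}; 8:flau {CONJ}.
Word 4 cannot be VERB — rule 3 would then fail for every completion. It is ADV.
Word 6 cannot be VERB — rule 3 would then fail for every completion. It is ADV.
Word 7 cannot be VERB — rule 3 would then fail for every completion. It is ADJ.
The unique satisfying tagging is: CONJ NOUN NOUN ADV NOUN ADV ADJ CONJ.
Checking: rule 1 holds; rule 2 holds; rule 3 holds; rule 4 holds; rule 5 holds.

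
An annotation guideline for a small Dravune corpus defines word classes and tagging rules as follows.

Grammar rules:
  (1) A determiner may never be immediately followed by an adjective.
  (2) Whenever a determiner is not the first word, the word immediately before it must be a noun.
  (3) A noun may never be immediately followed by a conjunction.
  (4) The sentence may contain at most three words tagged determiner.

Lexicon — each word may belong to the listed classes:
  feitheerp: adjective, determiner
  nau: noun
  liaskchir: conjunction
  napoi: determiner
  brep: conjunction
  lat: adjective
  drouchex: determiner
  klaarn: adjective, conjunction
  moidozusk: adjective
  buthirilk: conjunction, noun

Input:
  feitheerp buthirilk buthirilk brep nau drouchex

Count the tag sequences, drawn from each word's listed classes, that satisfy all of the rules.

Candidates per position — 1:feitheerp {adjective,determiner}; 2:buthirilk {conjunction,noun}; 3:buthirilk {conjunction,noun}; 4:brep {conjunction}; 5:nau {noun}; 6:drouchex {determiner}.
There are 8 candidate sequences in total.
The sequences that satisfy every rule: adjective conjunction conjunction conjunction noun determiner; determiner conjunction conjunction conjunction noun determiner.
Count = 2.

2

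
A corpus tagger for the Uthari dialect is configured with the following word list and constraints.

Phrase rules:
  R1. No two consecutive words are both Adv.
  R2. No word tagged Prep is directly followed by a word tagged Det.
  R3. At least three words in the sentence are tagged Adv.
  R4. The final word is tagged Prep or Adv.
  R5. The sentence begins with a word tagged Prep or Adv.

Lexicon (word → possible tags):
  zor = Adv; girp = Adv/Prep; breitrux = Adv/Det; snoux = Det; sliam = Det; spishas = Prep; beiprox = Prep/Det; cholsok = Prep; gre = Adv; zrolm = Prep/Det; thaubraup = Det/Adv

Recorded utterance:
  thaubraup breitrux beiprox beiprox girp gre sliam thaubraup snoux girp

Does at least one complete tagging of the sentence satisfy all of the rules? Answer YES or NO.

Candidates per position — 1:thaubraup {Det,Adv}; 2:breitrux {Adv,Det}; 3:beiprox {Prep,Det}; 4:beiprox {Prep,Det}; 5:girp {Adv,Prep}; 6:gre {Adv}; 7:sliam {Det}; 8:thaubraup {Det,Adv}; 9:snoux {Det}; 10:girp {Adv,Prep}.
One satisfying assignment: Adv Det Det Det Prep Adv Det Adv Det Prep.
Check: rule 1 ✓; rule 2 ✓; rule 3 ✓; rule 4 ✓; rule 5 ✓.

YES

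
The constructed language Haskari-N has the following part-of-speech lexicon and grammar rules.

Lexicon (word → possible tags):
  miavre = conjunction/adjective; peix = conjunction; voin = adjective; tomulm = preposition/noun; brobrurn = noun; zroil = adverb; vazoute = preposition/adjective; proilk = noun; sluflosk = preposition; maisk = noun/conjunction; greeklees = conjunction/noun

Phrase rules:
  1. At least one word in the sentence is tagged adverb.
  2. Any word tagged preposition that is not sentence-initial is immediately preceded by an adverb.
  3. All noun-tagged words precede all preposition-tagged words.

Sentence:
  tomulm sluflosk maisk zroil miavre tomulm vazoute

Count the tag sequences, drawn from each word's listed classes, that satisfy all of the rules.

Candidates per position — 1:tomulm {preposition,noun}; 2:sluflosk {preposition}; 3:maisk {noun,conjunction}; 4:zroil {adverb}; 5:miavre {conjunction,adjective}; 6:tomulm {preposition,noun}; 7:vazoute {preposition,adjective}.
There are 32 candidate sequences in total.
Rule 2 cannot be satisfied by any choice of tags from the lexicon.
So there is no consistent tagging.
Count = 0.

0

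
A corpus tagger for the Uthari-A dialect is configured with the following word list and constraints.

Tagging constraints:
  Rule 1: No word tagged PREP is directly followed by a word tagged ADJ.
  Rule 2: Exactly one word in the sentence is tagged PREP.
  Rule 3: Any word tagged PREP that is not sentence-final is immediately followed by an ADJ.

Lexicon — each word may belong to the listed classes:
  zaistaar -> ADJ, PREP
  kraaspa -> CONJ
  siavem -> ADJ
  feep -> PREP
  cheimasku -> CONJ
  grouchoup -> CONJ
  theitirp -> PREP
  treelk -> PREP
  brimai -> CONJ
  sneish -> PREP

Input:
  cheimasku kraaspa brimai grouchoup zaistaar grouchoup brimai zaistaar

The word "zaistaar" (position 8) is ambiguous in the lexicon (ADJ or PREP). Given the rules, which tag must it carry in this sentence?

PREP

Candidates per position — 1:cheimasku {CONJ}; 2:kraaspa {CONJ}; 3:brimai {CONJ}; 4:grouchoup {CONJ}; 5:zaistaar {ADJ,PREP}; 6:grouchoup {CONJ}; 7:brimai {CONJ}; 8:zaistaar {ADJ,PREP}.
Word 5 cannot be PREP — rule 3 would then fail for every completion. It is ADJ.
Word 8 cannot be ADJ — rule 2 would then fail for every completion. It is PREP.
So the tagging must be: CONJ CONJ CONJ CONJ ADJ CONJ CONJ PREP.
Check: rule 1 ok; rule 2 ok; rule 3 ok.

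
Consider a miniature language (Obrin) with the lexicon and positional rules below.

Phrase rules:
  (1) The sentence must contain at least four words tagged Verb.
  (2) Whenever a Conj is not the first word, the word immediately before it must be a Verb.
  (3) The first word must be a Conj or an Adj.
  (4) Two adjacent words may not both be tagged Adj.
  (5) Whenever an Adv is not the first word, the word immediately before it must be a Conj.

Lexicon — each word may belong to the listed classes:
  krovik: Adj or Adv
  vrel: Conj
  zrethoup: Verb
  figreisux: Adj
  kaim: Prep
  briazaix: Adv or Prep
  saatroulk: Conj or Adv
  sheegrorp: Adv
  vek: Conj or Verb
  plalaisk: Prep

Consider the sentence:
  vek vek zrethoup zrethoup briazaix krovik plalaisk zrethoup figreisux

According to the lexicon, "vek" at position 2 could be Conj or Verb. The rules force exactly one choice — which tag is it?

Candidates per position — 1:vek {Conj,Verb}; 2:vek {Conj,Verb}; 3:zrethoup {Verb}; 4:zrethoup {Verb}; 5:briazaix {Adv,Prep}; 6:krovik {Adj,Adv}; 7:plalaisk {Prep}; 8:zrethoup {Verb}; 9:figreisux {Adj}.
Position 1: Verb is ruled out by rule 3; that leaves Conj.
Position 2: Conj is ruled out by rule 1; that leaves Verb.
Position 5: Adv is ruled out by rule 5; that leaves Prep.
Position 6: Adv is ruled out by rule 5; that leaves Adj.
The only consistent sequence is: Conj Verb Verb Verb Prep Adj Prep Verb Adj.
Verifying each rule — rule 1 ok; rule 2 ok; rule 3 ok; rule 4 ok; rule 5 ok.

Verb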